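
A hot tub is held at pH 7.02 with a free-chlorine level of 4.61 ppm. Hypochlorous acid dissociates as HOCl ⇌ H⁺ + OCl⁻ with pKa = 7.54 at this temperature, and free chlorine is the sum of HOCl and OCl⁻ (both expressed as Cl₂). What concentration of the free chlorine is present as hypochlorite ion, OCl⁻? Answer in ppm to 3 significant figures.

[OCl⁻]/[HOCl] = 10^(pH − pKa) = 10^(7.02 − 7.54) = 10^-0.52 = 0.302.
Fraction as HOCl = 1 / (1 + 0.302) = 0.7681.
OCl⁻ = (1 − 0.7681) × 4.61 ppm = 1.069 ppm.

1.07 ppm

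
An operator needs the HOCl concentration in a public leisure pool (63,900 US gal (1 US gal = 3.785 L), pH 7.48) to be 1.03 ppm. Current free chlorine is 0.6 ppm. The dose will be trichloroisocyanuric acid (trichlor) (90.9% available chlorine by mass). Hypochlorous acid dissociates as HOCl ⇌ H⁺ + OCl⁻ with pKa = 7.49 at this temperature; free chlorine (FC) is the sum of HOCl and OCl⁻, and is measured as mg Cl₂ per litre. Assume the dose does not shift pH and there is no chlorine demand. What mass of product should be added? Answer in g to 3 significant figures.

382 g

Volume: 63,900 US gal × 3.785 L/gal = 241,862 L.
[OCl⁻]/[HOCl] = 10^(pH − pKa) = 10^(7.48 − 7.49) = 0.9772; fraction as HOCl = 1/(1 + 0.9772) = 0.5058.
Free chlorine required for 1.03 ppm HOCl: 1.03 / 0.5058 = 2.037 ppm.
FC to add: 2.037 − 0.6 = 1.437 mg/L as Cl₂.
Cl₂ equivalent: 1.437 mg/L × 241,862 L = 347.4 g.
Product at 90.9% available Cl: 347.4 / 0.909 = 382.2 g.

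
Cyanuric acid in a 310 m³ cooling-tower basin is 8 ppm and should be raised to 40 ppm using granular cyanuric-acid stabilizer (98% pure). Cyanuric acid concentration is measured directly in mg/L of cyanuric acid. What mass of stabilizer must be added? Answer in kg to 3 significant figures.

Volume: 310 m³ = 310,000 L.
CYA to add: (40 − 8) = 32 mg/L × 310,000 L = 9920 g cyanuric acid.
At 98% purity: 9920 / 0.98 = 10,120 g product.

10.1 kg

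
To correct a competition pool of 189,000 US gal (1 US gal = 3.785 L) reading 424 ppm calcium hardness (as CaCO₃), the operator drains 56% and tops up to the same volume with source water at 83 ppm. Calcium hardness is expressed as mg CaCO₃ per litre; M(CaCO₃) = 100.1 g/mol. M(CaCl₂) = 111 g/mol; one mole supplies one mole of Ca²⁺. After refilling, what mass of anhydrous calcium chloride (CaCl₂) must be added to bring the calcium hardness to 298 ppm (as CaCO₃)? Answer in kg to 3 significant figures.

Volume: 189,000 US gal × 3.785 L/gal = 715,365 L.
After draining 56% and refilling: 424 × 0.44 + 83 × 0.56 = 233.04 ppm.
Deficit to target: 298 − 233.04 = 64.96 mg/L.
As CaCO₃: 64.96 mg/L × 715,365 L = 46,470 g; ÷ 100.1 = 464.2 mol Ca²⁺.
Mass: 464.2 × 111 = 51,530 g.

51.5 kg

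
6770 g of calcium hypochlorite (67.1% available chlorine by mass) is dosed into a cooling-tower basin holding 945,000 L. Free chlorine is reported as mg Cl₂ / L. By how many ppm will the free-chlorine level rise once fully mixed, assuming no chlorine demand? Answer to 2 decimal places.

4.81 ppm

Available chlorine delivered: 6770 g × 0.671 = 4543 g as Cl₂.
Concentration rise: 4543 g / 945,000 L = 4.807 mg/L = 4.81 ppm.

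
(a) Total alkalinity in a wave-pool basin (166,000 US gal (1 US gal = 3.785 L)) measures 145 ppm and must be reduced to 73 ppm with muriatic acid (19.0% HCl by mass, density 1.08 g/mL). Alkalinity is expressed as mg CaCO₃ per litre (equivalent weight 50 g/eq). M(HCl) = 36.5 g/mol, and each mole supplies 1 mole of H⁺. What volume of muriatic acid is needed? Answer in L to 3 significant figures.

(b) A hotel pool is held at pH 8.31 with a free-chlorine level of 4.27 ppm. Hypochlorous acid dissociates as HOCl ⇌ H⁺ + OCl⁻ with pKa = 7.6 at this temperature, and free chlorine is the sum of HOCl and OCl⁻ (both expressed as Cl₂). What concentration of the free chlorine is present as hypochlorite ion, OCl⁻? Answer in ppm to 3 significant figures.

(a) Volume: 166,000 US gal × 3.785 L/gal = 628,310 L.
(a) Alkalinity to neutralize: (145 − 73) = 72 mg/L as CaCO₃ × 628,310 L = 45,240 g as CaCO₃.
(a) Equivalents of H⁺ required: 45,240 ÷ 50 g/eq = 904.8 eq = 904.8 mol HCl.
(a) Mass of HCl: 904.8 × 36.5 = 33,020 g.
(a) Mass of 19.0% solution: 33,020 / 0.19 = 173,800 g.
(a) Volume: 173,800 g ÷ 1.08 g/mL = 160,900 mL.

(b) [OCl⁻]/[HOCl] = 10^(pH − pKa) = 10^(8.31 − 7.6) = 10^0.71 = 5.129.
(b) Fraction as HOCl = 1 / (1 + 5.129) = 0.1632.
(b) OCl⁻ = (1 − 0.1632) × 4.27 ppm = 3.573 ppm.

(a) 161 L; (b) 3.57 ppm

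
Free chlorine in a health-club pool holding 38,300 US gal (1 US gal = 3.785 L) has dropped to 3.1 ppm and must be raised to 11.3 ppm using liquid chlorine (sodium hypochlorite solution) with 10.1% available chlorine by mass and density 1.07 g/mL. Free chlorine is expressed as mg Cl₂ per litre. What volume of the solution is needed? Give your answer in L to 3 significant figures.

11.0 L

Volume: 38,300 US gal × 3.785 L/gal = 144,966 L.
Chlorine deficit: 11.3 − 3.1 = 8.2 ppm = 8.2 mg/L as Cl₂.
Cl₂ equivalent needed: 8.2 mg/L × 144,966 L = 1,189,000 mg = 1189 g.
Product at 10.1% available chlorine: 1189 / 0.101 = 11,770 g.
Volume at density 1.07 g/mL: 11,770 g ÷ 1.07 g/mL = 11,000 mL.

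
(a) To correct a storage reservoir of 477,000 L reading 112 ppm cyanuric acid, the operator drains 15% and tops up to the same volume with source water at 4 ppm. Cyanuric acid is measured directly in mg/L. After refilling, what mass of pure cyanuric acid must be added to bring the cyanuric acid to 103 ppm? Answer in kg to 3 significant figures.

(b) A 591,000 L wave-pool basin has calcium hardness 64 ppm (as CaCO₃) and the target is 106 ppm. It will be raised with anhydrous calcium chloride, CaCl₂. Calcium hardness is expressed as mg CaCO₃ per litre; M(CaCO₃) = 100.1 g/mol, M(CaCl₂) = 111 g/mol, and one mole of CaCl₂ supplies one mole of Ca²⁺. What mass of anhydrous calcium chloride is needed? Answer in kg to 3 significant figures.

(a) After draining 15% and refilling: 112 × 0.85 + 4 × 0.15 = 95.8 ppm.
(a) Deficit to target: 103 − 95.8 = 7.2 mg/L.
(a) Mass: 7.2 mg/L × 477,000 L = 3434 g cyanuric acid.

(b) Hardness to add: (106 − 64) = 42 mg/L as CaCO₃ × 591,000 L = 24,820 g as CaCO₃.
(b) Moles of Ca²⁺ (1 mol Ca²⁺ ≡ 1 mol CaCO₃): 24,820 / 100.1 g/mol = 248 mol.
(b) Mass of CaCl₂: 248 × 111 = 27,520 g.

(a) 3.43 kg; (b) 27.5 kg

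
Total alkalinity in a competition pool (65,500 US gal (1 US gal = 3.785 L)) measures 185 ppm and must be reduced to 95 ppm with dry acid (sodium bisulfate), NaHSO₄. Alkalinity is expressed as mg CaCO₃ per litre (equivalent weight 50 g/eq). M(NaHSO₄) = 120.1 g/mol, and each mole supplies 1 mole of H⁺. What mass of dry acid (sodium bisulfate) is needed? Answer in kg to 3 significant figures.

53.6 kg

Volume: 65,500 US gal × 3.785 L/gal = 247,918 L.
Alkalinity to neutralize: (185 − 95) = 90 mg/L as CaCO₃ × 247,918 L = 22,310 g as CaCO₃.
Equivalents of H⁺ required: 22,310 ÷ 50 g/eq = 446.3 eq = 446.3 mol NaHSO₄.
Mass of NaHSO₄: 446.3 × 120.1 = 53,590 g.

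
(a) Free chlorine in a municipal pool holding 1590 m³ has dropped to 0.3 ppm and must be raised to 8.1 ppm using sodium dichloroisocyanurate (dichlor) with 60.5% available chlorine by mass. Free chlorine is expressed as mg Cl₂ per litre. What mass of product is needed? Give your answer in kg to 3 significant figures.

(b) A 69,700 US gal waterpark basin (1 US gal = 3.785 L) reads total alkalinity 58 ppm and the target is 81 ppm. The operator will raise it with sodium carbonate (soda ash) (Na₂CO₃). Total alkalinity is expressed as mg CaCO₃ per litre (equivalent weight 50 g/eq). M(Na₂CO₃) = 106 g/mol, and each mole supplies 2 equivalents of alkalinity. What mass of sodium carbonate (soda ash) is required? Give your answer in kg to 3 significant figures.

(a) Volume: 1590 m³ = 1,590,000 L.
(a) Chlorine deficit: 8.1 − 0.3 = 7.8 ppm = 7.8 mg/L as Cl₂.
(a) Cl₂ equivalent needed: 7.8 mg/L × 1,590,000 L = 12,400,000 mg = 12,400 g.
(a) Product at 60.5% available chlorine: 12,400 / 0.605 = 20,500 g.

(b) Volume: 69,700 US gal × 3.785 L/gal = 263,814 L.
(b) Alkalinity to add: (81 − 58) = 23 mg/L as CaCO₃ × 263,814 L = 6068 g as CaCO₃.
(b) Equivalents: 6068 g ÷ 50 g/eq = 121.4 eq.
(b) Each mole of Na₂CO₃ supplies 2 eq, so 121.4 / 2 = 60.68 mol.
(b) Mass: 60.68 mol × 106 g/mol = 6432 g.

(a) 20.5 kg; (b) 6.43 kg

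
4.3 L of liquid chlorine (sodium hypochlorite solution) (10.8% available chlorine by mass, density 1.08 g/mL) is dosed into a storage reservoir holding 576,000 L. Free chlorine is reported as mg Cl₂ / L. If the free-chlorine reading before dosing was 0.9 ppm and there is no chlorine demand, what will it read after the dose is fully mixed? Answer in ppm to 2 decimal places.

1.77 ppm

Mass of solution: 4.3 L × 1000 mL/L × 1.08 g/mL = 4644 g.
Available chlorine delivered: 4644 g × 0.108 = 501.6 g as Cl₂.
Concentration rise: 501.6 g / 576,000 L = 0.8708 mg/L = 0.87 ppm.
Final FC: 0.9 + 0.87 = 1.77 ppm.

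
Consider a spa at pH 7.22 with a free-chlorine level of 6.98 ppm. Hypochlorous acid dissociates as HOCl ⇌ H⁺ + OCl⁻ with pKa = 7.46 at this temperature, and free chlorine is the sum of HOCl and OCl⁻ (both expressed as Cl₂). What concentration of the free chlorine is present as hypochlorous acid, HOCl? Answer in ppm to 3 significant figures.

[OCl⁻]/[HOCl] = 10^(pH − pKa) = 10^(7.22 − 7.46) = 10^-0.24 = 0.5754.
Fraction as HOCl = 1 / (1 + 0.5754) = 0.6347.
HOCl = 0.6347 × 6.98 ppm = 4.431 ppm.

4.43 ppm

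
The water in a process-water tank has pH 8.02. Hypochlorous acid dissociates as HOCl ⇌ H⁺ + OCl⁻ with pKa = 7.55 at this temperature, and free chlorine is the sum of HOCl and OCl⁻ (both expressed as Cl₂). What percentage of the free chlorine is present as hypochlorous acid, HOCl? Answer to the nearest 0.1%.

[OCl⁻]/[HOCl] = 10^(pH − pKa) = 10^(8.02 − 7.55) = 10^0.47 = 2.951.
Fraction as HOCl = 1 / (1 + 2.951) = 0.2531.

25.3%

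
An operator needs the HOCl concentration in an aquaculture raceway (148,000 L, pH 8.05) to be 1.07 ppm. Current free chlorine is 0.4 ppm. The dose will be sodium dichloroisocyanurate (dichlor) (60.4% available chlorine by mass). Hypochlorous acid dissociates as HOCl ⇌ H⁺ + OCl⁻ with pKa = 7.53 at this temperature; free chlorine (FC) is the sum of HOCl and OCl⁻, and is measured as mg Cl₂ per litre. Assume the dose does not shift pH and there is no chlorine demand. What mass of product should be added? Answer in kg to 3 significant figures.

1.03 kg

[OCl⁻]/[HOCl] = 10^(pH − pKa) = 10^(8.05 − 7.53) = 3.311; fraction as HOCl = 1/(1 + 3.311) = 0.2319.
Free chlorine required for 1.07 ppm HOCl: 1.07 / 0.2319 = 4.613 ppm.
FC to add: 4.613 − 0.4 = 4.213 mg/L as Cl₂.
Cl₂ equivalent: 4.213 mg/L × 148,000 L = 623.5 g.
Product at 60.4% available Cl: 623.5 / 0.604 = 1032 g.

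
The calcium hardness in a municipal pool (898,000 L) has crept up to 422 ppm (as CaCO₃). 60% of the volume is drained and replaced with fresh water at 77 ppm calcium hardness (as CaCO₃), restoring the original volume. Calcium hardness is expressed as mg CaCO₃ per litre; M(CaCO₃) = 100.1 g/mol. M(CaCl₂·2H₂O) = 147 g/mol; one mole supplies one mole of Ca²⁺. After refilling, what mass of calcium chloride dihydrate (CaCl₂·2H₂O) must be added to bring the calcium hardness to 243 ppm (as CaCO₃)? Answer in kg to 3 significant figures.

After draining 60% and refilling: 422 × 0.40 + 77 × 0.60 = 215 ppm.
Deficit to target: 243 − 215 = 28 mg/L.
As CaCO₃: 28 mg/L × 898,000 L = 25,140 g; ÷ 100.1 = 251.2 mol Ca²⁺.
Mass: 251.2 × 147 = 36,920 g.

36.9 kg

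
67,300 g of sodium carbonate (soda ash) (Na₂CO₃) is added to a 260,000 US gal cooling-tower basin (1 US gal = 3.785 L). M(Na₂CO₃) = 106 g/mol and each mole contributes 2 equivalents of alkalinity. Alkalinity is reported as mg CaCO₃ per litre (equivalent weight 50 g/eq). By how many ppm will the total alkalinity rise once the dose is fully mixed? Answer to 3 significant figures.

64.5 ppm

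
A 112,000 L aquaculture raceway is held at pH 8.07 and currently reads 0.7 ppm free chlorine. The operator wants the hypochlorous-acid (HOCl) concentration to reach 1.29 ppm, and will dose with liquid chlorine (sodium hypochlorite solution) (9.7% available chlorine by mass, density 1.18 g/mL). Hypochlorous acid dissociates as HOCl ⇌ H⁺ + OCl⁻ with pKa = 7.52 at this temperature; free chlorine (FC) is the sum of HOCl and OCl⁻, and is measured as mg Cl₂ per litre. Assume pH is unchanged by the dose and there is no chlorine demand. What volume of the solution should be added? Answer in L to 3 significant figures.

[OCl⁻]/[HOCl] = 10^(pH − pKa) = 10^(8.07 − 7.52) = 3.548; fraction as HOCl = 1/(1 + 3.548) = 0.2199.
Free chlorine required for 1.29 ppm HOCl: 1.29 / 0.2199 = 5.867 ppm.
FC to add: 5.867 − 0.7 = 5.167 mg/L as Cl₂.
Cl₂ equivalent: 5.167 mg/L × 112,000 L = 578.7 g.
Product at 9.7% available Cl: 578.7 / 0.097 = 5966 g.
Volume: 5966 g ÷ 1.18 g/mL = 5056 mL.

5.06 L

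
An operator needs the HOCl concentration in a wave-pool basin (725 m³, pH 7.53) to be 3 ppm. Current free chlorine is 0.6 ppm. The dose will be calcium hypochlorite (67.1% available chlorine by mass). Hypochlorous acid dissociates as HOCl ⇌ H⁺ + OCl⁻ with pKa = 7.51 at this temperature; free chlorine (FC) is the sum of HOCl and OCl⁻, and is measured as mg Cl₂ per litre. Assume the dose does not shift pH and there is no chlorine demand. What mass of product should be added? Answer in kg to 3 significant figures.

Volume: 725 m³ = 725,000 L.
[OCl⁻]/[HOCl] = 10^(pH − pKa) = 10^(7.53 − 7.51) = 1.047; fraction as HOCl = 1/(1 + 1.047) = 0.4885.
Free chlorine required for 3 ppm HOCl: 3 / 0.4885 = 6.141 ppm.
FC to add: 6.141 − 0.6 = 5.541 mg/L as Cl₂.
Cl₂ equivalent: 5.541 mg/L × 725,000 L = 4018 g.
Product at 67.1% available Cl: 4018 / 0.671 = 5987 g.

5.99 kg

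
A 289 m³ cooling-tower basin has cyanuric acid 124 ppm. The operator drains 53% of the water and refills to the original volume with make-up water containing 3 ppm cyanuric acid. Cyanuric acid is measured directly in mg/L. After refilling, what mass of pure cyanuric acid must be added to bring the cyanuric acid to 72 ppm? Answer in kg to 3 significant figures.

3.51 kg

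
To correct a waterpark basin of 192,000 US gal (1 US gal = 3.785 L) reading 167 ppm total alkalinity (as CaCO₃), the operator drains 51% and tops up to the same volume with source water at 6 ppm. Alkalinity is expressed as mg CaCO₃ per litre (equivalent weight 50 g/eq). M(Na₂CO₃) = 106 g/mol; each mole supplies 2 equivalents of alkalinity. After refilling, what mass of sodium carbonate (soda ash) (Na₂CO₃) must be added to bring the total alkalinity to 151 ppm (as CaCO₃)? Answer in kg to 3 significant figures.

Volume: 192,000 US gal × 3.785 L/gal = 726,720 L.
After draining 51% and refilling: 167 × 0.49 + 6 × 0.51 = 84.89 ppm.
Deficit to target: 151 − 84.89 = 66.11 mg/L.
As CaCO₃: 66.11 mg/L × 726,720 L = 48,040 g; ÷ 50 g/eq ÷ 2 = 480.4 mol Na₂CO₃.
Mass: 480.4 × 106 = 50,930 g.

50.9 kg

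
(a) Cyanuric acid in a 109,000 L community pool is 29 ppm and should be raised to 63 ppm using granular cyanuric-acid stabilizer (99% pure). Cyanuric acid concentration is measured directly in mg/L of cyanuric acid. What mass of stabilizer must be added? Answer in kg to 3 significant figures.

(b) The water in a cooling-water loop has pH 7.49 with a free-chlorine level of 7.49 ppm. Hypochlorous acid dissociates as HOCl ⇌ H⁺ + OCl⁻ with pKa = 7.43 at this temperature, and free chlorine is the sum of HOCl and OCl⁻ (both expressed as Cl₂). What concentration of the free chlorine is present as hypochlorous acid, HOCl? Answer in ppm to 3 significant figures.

(a) CYA to add: (63 − 29) = 34 mg/L × 109,000 L = 3706 g cyanuric acid.
(a) At 99% purity: 3706 / 0.99 = 3743 g product.

(b) [OCl⁻]/[HOCl] = 10^(pH − pKa) = 10^(7.49 − 7.43) = 10^0.06 = 1.148.
(b) Fraction as HOCl = 1 / (1 + 1.148) = 0.4655.
(b) HOCl = 0.4655 × 7.49 ppm = 3.487 ppm.

(a) 3.74 kg; (b) 3.49 ppm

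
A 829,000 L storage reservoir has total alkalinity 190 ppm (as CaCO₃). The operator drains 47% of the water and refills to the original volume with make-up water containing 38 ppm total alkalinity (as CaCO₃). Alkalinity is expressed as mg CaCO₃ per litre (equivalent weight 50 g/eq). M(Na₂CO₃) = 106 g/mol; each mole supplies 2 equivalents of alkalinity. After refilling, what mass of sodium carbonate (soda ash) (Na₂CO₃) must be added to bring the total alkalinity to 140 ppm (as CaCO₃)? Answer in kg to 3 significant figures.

After draining 47% and refilling: 190 × 0.53 + 38 × 0.47 = 118.56 ppm.
Deficit to target: 140 − 118.56 = 21.44 mg/L.
As CaCO₃: 21.44 mg/L × 829,000 L = 17,770 g; ÷ 50 g/eq ÷ 2 = 177.7 mol Na₂CO₃.
Mass: 177.7 × 106 = 18,840 g.

18.8 kg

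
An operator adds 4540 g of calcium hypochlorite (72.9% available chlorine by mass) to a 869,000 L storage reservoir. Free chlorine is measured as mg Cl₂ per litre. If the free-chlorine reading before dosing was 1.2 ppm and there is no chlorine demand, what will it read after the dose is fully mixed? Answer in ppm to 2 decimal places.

Available chlorine delivered: 4540 g × 0.729 = 3310 g as Cl₂.
Concentration rise: 3310 g / 869,000 L = 3.809 mg/L = 3.81 ppm.
Final FC: 1.2 + 3.81 = 5.01 ppm.

5.01 ppm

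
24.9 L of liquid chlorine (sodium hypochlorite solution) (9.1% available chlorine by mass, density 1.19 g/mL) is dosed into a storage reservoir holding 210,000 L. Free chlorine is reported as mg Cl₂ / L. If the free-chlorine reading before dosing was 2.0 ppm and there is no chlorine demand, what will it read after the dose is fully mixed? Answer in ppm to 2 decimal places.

Mass of solution: 24.9 L × 1000 mL/L × 1.19 g/mL = 29,630 g.
Available chlorine delivered: 29,630 g × 0.091 = 2696 g as Cl₂.
Concentration rise: 2696 g / 210,000 L = 12.84 mg/L = 12.84 ppm.
Final FC: 2.0 + 12.84 = 14.84 ppm.

14.84 ppm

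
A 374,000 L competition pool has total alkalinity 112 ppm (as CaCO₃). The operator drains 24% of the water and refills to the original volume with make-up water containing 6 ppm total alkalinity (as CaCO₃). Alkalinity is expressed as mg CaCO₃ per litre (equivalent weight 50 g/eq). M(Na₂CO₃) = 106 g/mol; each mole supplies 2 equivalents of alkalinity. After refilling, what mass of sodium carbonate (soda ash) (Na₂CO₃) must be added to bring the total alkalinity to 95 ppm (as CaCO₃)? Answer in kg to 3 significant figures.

After draining 24% and refilling: 112 × 0.76 + 6 × 0.24 = 86.56 ppm.
Deficit to target: 95 − 86.56 = 8.44 mg/L.
As CaCO₃: 8.44 mg/L × 374,000 L = 3157 g; ÷ 50 g/eq ÷ 2 = 31.57 mol Na₂CO₃.
Mass: 31.57 × 106 = 3346 g.

3.35 kg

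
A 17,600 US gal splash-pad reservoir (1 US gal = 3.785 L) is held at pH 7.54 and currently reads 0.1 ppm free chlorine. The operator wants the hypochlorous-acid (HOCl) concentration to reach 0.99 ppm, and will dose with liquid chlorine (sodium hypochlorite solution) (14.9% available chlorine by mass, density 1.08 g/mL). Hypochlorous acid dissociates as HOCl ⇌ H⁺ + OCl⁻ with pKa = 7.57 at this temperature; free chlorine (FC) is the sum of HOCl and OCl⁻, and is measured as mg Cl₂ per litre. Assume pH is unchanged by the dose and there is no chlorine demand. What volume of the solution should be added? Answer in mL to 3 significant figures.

751 mL

Volume: 17,600 US gal × 3.785 L/gal = 66,616 L.
[OCl⁻]/[HOCl] = 10^(pH − pKa) = 10^(7.54 − 7.57) = 0.9333; fraction as HOCl = 1/(1 + 0.9333) = 0.5173.
Free chlorine required for 0.99 ppm HOCl: 0.99 / 0.5173 = 1.914 ppm.
FC to add: 1.914 − 0.1 = 1.814 mg/L as Cl₂.
Cl₂ equivalent: 1.814 mg/L × 66,616 L = 120.8 g.
Product at 14.9% available Cl: 120.8 / 0.149 = 811 g.
Volume: 811 g ÷ 1.08 g/mL = 750.9 mL.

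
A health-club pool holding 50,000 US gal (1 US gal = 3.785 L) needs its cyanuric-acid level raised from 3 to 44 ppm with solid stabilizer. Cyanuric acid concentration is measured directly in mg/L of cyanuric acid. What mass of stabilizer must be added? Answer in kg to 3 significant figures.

Volume: 50,000 US gal × 3.785 L/gal = 189,250 L.
CYA to add: (44 − 3) = 41 mg/L × 189,250 L = 7759 g cyanuric acid.

7.76 kg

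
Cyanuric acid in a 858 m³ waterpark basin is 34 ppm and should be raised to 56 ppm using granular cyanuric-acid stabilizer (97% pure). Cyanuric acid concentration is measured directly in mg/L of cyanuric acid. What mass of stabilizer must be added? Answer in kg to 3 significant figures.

Volume: 858 m³ = 858,000 L.
CYA to add: (56 − 34) = 22 mg/L × 858,000 L = 18,880 g cyanuric acid.
At 97% purity: 18,880 / 0.97 = 19,460 g product.

19.5 kg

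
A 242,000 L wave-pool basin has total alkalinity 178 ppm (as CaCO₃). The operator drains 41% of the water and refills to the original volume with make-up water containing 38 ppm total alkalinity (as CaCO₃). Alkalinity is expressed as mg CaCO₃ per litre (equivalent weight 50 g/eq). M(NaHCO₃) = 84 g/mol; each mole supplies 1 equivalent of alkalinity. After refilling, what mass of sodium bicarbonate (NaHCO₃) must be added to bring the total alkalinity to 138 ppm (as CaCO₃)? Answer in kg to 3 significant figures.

After draining 41% and refilling: 178 × 0.59 + 38 × 0.41 = 120.6 ppm.
Deficit to target: 138 − 120.6 = 17.4 mg/L.
As CaCO₃: 17.4 mg/L × 242,000 L = 4211 g; ÷ 50 g/eq ÷ 1 = 84.22 mol NaHCO₃.
Mass: 84.22 × 84 = 7074 g.

7.07 kg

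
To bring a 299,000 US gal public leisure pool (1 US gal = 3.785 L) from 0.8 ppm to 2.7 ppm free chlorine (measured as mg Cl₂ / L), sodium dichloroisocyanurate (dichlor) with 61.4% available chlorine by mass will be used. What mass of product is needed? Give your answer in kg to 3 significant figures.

3.50 kg

Volume: 299,000 US gal × 3.785 L/gal = 1,131,715 L.
Chlorine deficit: 2.7 − 0.8 = 1.9 ppm = 1.9 mg/L as Cl₂.
Cl₂ equivalent needed: 1.9 mg/L × 1,131,715 L = 2,150,000 mg = 2150 g.
Product at 61.4% available chlorine: 2150 / 0.614 = 3502 g.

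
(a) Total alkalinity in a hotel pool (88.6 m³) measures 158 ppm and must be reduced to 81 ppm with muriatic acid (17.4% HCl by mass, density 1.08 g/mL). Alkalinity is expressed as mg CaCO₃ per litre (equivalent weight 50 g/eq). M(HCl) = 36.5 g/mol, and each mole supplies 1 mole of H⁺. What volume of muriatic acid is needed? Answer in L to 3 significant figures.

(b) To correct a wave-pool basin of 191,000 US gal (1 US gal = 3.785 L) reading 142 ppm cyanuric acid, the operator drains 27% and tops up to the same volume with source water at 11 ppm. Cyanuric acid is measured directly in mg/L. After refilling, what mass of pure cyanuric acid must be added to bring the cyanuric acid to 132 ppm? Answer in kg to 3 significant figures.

(a) Volume: 88.6 m³ = 88,600 L.
(a) Alkalinity to neutralize: (158 − 81) = 77 mg/L as CaCO₃ × 88,600 L = 6822 g as CaCO₃.
(a) Equivalents of H⁺ required: 6822 ÷ 50 g/eq = 136.4 eq = 136.4 mol HCl.
(a) Mass of HCl: 136.4 × 36.5 = 4980 g.
(a) Mass of 17.4% solution: 4980 / 0.174 = 28,620 g.
(a) Volume: 28,620 g ÷ 1.08 g/mL = 26,500 mL.

(b) Volume: 191,000 US gal × 3.785 L/gal = 722,935 L.
(b) After draining 27% and refilling: 142 × 0.73 + 11 × 0.27 = 106.63 ppm.
(b) Deficit to target: 132 − 106.63 = 25.37 mg/L.
(b) Mass: 25.37 mg/L × 722,935 L = 18,340 g cyanuric acid.

(a) 26.5 L; (b) 18.3 kg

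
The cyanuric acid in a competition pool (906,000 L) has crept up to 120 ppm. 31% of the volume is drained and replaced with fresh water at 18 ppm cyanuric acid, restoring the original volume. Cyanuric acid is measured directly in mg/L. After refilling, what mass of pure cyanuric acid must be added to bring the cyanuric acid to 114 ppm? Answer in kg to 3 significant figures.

23.2 kg

After draining 31% and refilling: 120 × 0.69 + 18 × 0.31 = 88.38 ppm.
Deficit to target: 114 − 88.38 = 25.62 mg/L.
Mass: 25.62 mg/L × 906,000 L = 23,210 g cyanuric acid.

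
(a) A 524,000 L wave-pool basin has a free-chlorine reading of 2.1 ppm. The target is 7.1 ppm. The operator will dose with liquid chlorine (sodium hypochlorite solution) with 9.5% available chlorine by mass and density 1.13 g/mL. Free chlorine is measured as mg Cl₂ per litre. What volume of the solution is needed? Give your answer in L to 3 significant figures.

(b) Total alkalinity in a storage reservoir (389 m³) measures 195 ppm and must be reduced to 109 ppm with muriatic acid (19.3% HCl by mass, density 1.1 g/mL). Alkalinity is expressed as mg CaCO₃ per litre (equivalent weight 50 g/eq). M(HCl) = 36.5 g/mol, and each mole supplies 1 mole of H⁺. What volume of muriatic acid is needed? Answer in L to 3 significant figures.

(a) Chlorine deficit: 7.1 − 2.1 = 5 ppm = 5 mg/L as Cl₂.
(a) Cl₂ equivalent needed: 5 mg/L × 524,000 L = 2,620,000 mg = 2620 g.
(a) Product at 9.5% available chlorine: 2620 / 0.095 = 27,580 g.
(a) Volume at density 1.13 g/mL: 27,580 g ÷ 1.13 g/mL = 24,410 mL.

(b) Volume: 389 m³ = 389,000 L.
(b) Alkalinity to neutralize: (195 − 109) = 86 mg/L as CaCO₃ × 389,000 L = 33,450 g as CaCO₃.
(b) Equivalents of H⁺ required: 33,450 ÷ 50 g/eq = 669.1 eq = 669.1 mol HCl.
(b) Mass of HCl: 669.1 × 36.5 = 24,420 g.
(b) Mass of 19.3% solution: 24,420 / 0.193 = 126,500 g.
(b) Volume: 126,500 g ÷ 1.1 g/mL = 115,000 mL.

(a) 24.4 L; (b) 115 L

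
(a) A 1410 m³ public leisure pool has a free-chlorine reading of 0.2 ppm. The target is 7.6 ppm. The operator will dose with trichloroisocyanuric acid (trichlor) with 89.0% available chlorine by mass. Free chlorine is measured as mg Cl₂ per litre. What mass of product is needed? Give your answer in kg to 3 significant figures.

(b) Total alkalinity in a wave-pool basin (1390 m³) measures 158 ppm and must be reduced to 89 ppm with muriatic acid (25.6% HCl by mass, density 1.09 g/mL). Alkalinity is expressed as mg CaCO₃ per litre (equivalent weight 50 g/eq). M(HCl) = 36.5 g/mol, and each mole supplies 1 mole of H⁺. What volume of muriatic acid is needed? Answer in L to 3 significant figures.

(a) 11.7 kg; (b) 251 L

(a) Volume: 1410 m³ = 1,410,000 L.
(a) Chlorine deficit: 7.6 − 0.2 = 7.4 ppm = 7.4 mg/L as Cl₂.
(a) Cl₂ equivalent needed: 7.4 mg/L × 1,410,000 L = 10,430,000 mg = 10,430 g.
(a) Product at 89.0% available chlorine: 10,430 / 0.89 = 11,720 g.

(b) Volume: 1390 m³ = 1,390,000 L.
(b) Alkalinity to neutralize: (158 − 89) = 69 mg/L as CaCO₃ × 1,390,000 L = 95,910 g as CaCO₃.
(b) Equivalents of H⁺ required: 95,910 ÷ 50 g/eq = 1918 eq = 1918 mol HCl.
(b) Mass of HCl: 1918 × 36.5 = 70,010 g.
(b) Mass of 25.6% solution: 70,010 / 0.256 = 273,500 g.
(b) Volume: 273,500 g ÷ 1.09 g/mL = 250,900 mL.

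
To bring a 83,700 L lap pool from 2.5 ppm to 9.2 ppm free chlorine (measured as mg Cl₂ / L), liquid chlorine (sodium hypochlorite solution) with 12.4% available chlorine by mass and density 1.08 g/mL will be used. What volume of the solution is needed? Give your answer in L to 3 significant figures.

4.19 L

Chlorine deficit: 9.2 − 2.5 = 6.7 ppm = 6.7 mg/L as Cl₂.
Cl₂ equivalent needed: 6.7 mg/L × 83,700 L = 560,800 mg = 560.8 g.
Product at 12.4% available chlorine: 560.8 / 0.124 = 4522 g.
Volume at density 1.08 g/mL: 4522 g ÷ 1.08 g/mL = 4188 mL.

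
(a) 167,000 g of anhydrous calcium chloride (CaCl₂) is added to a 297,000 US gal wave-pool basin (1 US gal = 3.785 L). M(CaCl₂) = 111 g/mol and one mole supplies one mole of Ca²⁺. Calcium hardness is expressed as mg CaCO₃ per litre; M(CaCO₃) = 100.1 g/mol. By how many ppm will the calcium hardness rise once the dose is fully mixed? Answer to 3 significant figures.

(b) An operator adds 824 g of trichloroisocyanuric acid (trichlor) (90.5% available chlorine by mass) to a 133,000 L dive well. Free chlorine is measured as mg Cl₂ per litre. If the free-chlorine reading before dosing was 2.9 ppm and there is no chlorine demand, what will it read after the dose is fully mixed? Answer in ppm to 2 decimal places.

(a) 134 ppm; (b) 8.51 ppm

(a) Volume: 297,000 US gal × 3.785 L/gal = 1,124,145 L.
(a) Moles of Ca²⁺: 167,000 g ÷ 111 g/mol = 1505 mol.
(a) As CaCO₃: 1505 mol × 100.1 g/mol = 150,600 g.
(a) Rise: 150,600 g / 1,124,145 L × 1000 = 134 mg/L.

(b) Available chlorine delivered: 824 g × 0.905 = 745.7 g as Cl₂.
(b) Concentration rise: 745.7 g / 133,000 L = 5.607 mg/L = 5.61 ppm.
(b) Final FC: 2.9 + 5.61 = 8.51 ppm.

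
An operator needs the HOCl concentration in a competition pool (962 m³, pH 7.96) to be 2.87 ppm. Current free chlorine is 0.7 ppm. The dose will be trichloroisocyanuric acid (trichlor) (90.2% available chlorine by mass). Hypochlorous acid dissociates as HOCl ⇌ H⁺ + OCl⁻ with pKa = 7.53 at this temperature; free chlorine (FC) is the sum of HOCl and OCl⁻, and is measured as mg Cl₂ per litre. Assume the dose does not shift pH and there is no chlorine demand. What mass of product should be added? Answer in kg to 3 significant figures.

Volume: 962 m³ = 962,000 L.
[OCl⁻]/[HOCl] = 10^(pH − pKa) = 10^(7.96 − 7.53) = 2.692; fraction as HOCl = 1/(1 + 2.692) = 0.2709.
Free chlorine required for 2.87 ppm HOCl: 2.87 / 0.2709 = 10.59 ppm.
FC to add: 10.59 − 0.7 = 9.895 mg/L as Cl₂.
Cl₂ equivalent: 9.895 mg/L × 962,000 L = 9519 g.
Product at 90.2% available Cl: 9519 / 0.902 = 10,550 g.

10.6 kg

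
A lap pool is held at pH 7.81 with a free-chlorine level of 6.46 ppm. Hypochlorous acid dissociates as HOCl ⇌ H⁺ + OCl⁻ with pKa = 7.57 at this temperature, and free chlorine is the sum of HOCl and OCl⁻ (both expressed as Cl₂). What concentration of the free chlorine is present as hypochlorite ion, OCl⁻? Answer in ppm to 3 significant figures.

4.10 ppm

[OCl⁻]/[HOCl] = 10^(pH − pKa) = 10^(7.81 − 7.57) = 10^0.24 = 1.738.
Fraction as HOCl = 1 / (1 + 1.738) = 0.3653.
OCl⁻ = (1 − 0.3653) × 6.46 ppm = 4.1 ppm.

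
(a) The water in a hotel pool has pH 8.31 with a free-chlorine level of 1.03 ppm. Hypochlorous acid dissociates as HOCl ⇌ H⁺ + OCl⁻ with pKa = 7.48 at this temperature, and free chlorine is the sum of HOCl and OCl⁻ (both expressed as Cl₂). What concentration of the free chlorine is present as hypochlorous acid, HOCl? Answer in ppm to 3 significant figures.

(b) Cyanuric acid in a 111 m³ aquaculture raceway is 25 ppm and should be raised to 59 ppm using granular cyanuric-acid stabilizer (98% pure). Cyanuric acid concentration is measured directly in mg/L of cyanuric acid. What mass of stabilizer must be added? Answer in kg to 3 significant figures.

(a) 0.133 ppm; (b) 3.85 kg

(a) [OCl⁻]/[HOCl] = 10^(pH − pKa) = 10^(8.31 − 7.48) = 10^0.83 = 6.761.
(a) Fraction as HOCl = 1 / (1 + 6.761) = 0.1289.
(a) HOCl = 0.1289 × 1.03 ppm = 0.1327 ppm.

(b) Volume: 111 m³ = 111,000 L.
(b) CYA to add: (59 − 25) = 34 mg/L × 111,000 L = 3774 g cyanuric acid.
(b) At 98% purity: 3774 / 0.98 = 3851 g product.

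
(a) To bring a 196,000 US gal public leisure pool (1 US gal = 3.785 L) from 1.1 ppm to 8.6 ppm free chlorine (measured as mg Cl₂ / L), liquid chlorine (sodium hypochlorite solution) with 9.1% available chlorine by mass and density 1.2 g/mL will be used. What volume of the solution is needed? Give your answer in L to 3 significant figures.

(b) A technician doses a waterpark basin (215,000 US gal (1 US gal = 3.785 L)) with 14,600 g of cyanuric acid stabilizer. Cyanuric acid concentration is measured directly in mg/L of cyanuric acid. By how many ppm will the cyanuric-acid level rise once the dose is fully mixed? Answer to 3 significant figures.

(a) Volume: 196,000 US gal × 3.785 L/gal = 741,860 L.
(a) Chlorine deficit: 8.6 − 1.1 = 7.5 ppm = 7.5 mg/L as Cl₂.
(a) Cl₂ equivalent needed: 7.5 mg/L × 741,860 L = 5,564,000 mg = 5564 g.
(a) Product at 9.1% available chlorine: 5564 / 0.091 = 61,140 g.
(a) Volume at density 1.2 g/mL: 61,140 g ÷ 1.2 g/mL = 50,950 mL.

(b) Volume: 215,000 US gal × 3.785 L/gal = 813,775 L.
(b) Rise: 14,600 g / 813,775 L × 1000 = 17.94 mg/L.

(a) 51.0 L; (b) 17.9 ppm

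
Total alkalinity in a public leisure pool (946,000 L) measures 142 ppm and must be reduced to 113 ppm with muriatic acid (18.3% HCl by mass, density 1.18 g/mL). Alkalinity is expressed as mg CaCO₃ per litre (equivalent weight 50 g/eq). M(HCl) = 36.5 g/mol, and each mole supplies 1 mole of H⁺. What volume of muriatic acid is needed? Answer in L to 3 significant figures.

92.7 L

Alkalinity to neutralize: (142 − 113) = 29 mg/L as CaCO₃ × 946,000 L = 27,430 g as CaCO₃.
Equivalents of H⁺ required: 27,430 ÷ 50 g/eq = 548.7 eq = 548.7 mol HCl.
Mass of HCl: 548.7 × 36.5 = 20,030 g.
Mass of 18.3% solution: 20,030 / 0.183 = 109,400 g.
Volume: 109,400 g ÷ 1.18 g/mL = 92,740 mL.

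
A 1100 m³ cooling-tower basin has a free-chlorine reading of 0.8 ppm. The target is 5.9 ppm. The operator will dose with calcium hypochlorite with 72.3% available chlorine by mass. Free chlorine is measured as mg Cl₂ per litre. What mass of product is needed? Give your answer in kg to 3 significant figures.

Volume: 1100 m³ = 1,100,000 L.
Chlorine deficit: 5.9 − 0.8 = 5.1 ppm = 5.1 mg/L as Cl₂.
Cl₂ equivalent needed: 5.1 mg/L × 1,100,000 L = 5,610,000 mg = 5610 g.
Product at 72.3% available chlorine: 5610 / 0.723 = 7759 g.

7.76 kg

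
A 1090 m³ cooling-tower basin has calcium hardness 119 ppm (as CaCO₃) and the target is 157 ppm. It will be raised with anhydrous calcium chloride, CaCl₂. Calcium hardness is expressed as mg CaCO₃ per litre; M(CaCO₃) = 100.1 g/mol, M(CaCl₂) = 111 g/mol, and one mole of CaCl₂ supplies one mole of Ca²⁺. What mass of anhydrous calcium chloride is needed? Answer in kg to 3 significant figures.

45.9 kg

Volume: 1090 m³ = 1,090,000 L.
Hardness to add: (157 − 119) = 38 mg/L as CaCO₃ × 1,090,000 L = 41,420 g as CaCO₃.
Moles of Ca²⁺ (1 mol Ca²⁺ ≡ 1 mol CaCO₃): 41,420 / 100.1 g/mol = 413.8 mol.
Mass of CaCl₂: 413.8 × 111 = 45,930 g.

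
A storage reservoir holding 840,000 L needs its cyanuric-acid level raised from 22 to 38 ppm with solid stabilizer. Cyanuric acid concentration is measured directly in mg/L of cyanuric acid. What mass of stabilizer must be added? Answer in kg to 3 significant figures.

13.4 kg

CYA to add: (38 − 22) = 16 mg/L × 840,000 L = 13,440 g cyanuric acid.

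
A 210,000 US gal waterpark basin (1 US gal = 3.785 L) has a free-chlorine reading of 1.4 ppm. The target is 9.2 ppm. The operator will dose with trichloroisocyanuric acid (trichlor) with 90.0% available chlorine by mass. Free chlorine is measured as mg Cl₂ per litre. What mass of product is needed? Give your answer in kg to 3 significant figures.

6.89 kg

Volume: 210,000 US gal × 3.785 L/gal = 794,850 L.
Chlorine deficit: 9.2 − 1.4 = 7.8 ppm = 7.8 mg/L as Cl₂.
Cl₂ equivalent needed: 7.8 mg/L × 794,850 L = 6,200,000 mg = 6200 g.
Product at 90.0% available chlorine: 6200 / 0.9 = 6889 g.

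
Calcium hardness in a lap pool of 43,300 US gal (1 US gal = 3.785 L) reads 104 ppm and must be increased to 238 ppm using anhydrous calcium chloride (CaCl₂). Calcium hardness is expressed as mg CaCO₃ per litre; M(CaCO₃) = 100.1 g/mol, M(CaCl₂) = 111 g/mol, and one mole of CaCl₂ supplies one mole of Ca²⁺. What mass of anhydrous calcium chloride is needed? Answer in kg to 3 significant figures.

24.4 kg

Volume: 43,300 US gal × 3.785 L/gal = 163,890 L.
Hardness to add: (238 − 104) = 134 mg/L as CaCO₃ × 163,890 L = 21,960 g as CaCO₃.
Moles of Ca²⁺ (1 mol Ca²⁺ ≡ 1 mol CaCO₃): 21,960 / 100.1 g/mol = 219.4 mol.
Mass of CaCl₂: 219.4 × 111 = 24,350 g.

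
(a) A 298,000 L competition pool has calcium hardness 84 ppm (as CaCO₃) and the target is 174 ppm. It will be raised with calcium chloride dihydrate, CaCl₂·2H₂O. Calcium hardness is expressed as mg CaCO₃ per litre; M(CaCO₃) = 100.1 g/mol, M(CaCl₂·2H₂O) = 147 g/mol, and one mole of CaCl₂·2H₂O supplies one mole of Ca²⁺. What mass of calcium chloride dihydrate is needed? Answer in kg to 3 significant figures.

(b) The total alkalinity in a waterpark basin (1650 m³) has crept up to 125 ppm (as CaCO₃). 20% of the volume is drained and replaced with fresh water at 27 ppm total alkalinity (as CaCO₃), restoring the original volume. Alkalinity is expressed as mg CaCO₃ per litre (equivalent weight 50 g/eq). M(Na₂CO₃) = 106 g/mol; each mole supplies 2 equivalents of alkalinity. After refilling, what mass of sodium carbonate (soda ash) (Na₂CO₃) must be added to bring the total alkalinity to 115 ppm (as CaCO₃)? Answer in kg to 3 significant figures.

(a) 39.4 kg; (b) 16.8 kg

(a) Hardness to add: (174 − 84) = 90 mg/L as CaCO₃ × 298,000 L = 26,820 g as CaCO₃.
(a) Moles of Ca²⁺ (1 mol Ca²⁺ ≡ 1 mol CaCO₃): 26,820 / 100.1 g/mol = 267.9 mol.
(a) Mass of CaCl₂·2H₂O: 267.9 × 147 = 39,390 g.

(b) Volume: 1650 m³ = 1,650,000 L.
(b) After draining 20% and refilling: 125 × 0.80 + 27 × 0.20 = 105.4 ppm.
(b) Deficit to target: 115 − 105.4 = 9.6 mg/L.
(b) As CaCO₃: 9.6 mg/L × 1,650,000 L = 15,840 g; ÷ 50 g/eq ÷ 2 = 158.4 mol Na₂CO₃.
(b) Mass: 158.4 × 106 = 16,790 g.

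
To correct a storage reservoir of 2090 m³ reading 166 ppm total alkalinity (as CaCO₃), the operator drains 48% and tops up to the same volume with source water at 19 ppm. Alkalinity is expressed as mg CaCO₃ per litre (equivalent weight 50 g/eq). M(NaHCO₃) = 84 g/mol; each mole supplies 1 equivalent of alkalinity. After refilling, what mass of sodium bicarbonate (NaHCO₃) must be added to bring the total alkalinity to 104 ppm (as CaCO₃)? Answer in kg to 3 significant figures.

Volume: 2090 m³ = 2,090,000 L.
After draining 48% and refilling: 166 × 0.52 + 19 × 0.48 = 95.44 ppm.
Deficit to target: 104 − 95.44 = 8.56 mg/L.
As CaCO₃: 8.56 mg/L × 2,090,000 L = 17,890 g; ÷ 50 g/eq ÷ 1 = 357.8 mol NaHCO₃.
Mass: 357.8 × 84 = 30,060 g.

30.1 kg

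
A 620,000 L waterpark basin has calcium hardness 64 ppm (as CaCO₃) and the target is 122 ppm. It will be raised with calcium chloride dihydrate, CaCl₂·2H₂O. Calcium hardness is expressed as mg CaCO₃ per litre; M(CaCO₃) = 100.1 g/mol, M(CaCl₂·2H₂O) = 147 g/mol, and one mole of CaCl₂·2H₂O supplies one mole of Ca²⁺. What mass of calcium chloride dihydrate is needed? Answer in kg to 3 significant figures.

52.8 kg

Hardness to add: (122 − 64) = 58 mg/L as CaCO₃ × 620,000 L = 35,960 g as CaCO₃.
Moles of Ca²⁺ (1 mol Ca²⁺ ≡ 1 mol CaCO₃): 35,960 / 100.1 g/mol = 359.2 mol.
Mass of CaCl₂·2H₂O: 359.2 × 147 = 52,810 g.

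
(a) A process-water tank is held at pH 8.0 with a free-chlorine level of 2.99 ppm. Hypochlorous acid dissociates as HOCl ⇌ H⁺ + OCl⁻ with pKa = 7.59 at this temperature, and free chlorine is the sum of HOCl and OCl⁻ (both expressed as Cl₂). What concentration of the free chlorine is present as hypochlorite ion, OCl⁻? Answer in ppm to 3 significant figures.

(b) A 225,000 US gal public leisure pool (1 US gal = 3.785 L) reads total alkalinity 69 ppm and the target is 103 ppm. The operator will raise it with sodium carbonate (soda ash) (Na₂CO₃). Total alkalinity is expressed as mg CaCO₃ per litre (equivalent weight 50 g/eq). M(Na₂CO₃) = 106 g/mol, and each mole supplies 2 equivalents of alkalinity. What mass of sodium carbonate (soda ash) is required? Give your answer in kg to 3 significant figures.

(a) 2.15 ppm; (b) 30.7 kg

(a) [OCl⁻]/[HOCl] = 10^(pH − pKa) = 10^(8.0 − 7.59) = 10^0.41 = 2.57.
(a) Fraction as HOCl = 1 / (1 + 2.57) = 0.2801.
(a) OCl⁻ = (1 − 0.2801) × 2.99 ppm = 2.153 ppm.

(b) Volume: 225,000 US gal × 3.785 L/gal = 851,625 L.
(b) Alkalinity to add: (103 − 69) = 34 mg/L as CaCO₃ × 851,625 L = 28,960 g as CaCO₃.
(b) Equivalents: 28,960 g ÷ 50 g/eq = 579.1 eq.
(b) Each mole of Na₂CO₃ supplies 2 eq, so 579.1 / 2 = 289.6 mol.
(b) Mass: 289.6 mol × 106 g/mol = 30,690 g.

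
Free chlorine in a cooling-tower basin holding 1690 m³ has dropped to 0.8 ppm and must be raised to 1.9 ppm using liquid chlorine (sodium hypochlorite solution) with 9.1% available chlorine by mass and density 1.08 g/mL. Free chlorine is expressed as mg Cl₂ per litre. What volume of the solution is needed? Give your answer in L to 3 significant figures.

18.9 L

Volume: 1690 m³ = 1,690,000 L.
Chlorine deficit: 1.9 − 0.8 = 1.1 ppm = 1.1 mg/L as Cl₂.
Cl₂ equivalent needed: 1.1 mg/L × 1,690,000 L = 1,859,000 mg = 1859 g.
Product at 9.1% available chlorine: 1859 / 0.091 = 20,430 g.
Volume at density 1.08 g/mL: 20,430 g ÷ 1.08 g/mL = 18,920 mL.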